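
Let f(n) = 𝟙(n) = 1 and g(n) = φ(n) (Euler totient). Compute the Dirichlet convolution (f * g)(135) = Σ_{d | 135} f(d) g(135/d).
(𝟙 * φ)(135) = 135

Divisors of 135: [1, 3, 5, 9, 15, 27, 45, 135]. For each d | 135:
  d = 1: 𝟙(1) · φ(135/1) = 1 · 72 = 72
  d = 3: 𝟙(3) · φ(135/3) = 1 · 24 = 24
  d = 5: 𝟙(5) · φ(135/5) = 1 · 18 = 18
  d = 9: 𝟙(9) · φ(135/9) = 1 · 8 = 8
  d = 15: 𝟙(15) · φ(135/15) = 1 · 6 = 6
  d = 27: 𝟙(27) · φ(135/27) = 1 · 4 = 4
  d = 45: 𝟙(45) · φ(135/45) = 1 · 2 = 2
  d = 135: 𝟙(135) · φ(135/135) = 1 · 1 = 1
Summing: (𝟙 * φ)(135) = 72 + 24 + 18 + 8 + 6 + 4 + 2 + 1 = 135.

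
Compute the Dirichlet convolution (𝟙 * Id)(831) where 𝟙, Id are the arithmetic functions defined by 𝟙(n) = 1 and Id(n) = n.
(𝟙 * Id)(831) = 1112

Divisors of 831: [1, 3, 277, 831]. For each d | 831:
  d = 1: 𝟙(1) · Id(831/1) = 1 · 831 = 831
  d = 3: 𝟙(3) · Id(831/3) = 1 · 277 = 277
  d = 277: 𝟙(277) · Id(831/277) = 1 · 3 = 3
  d = 831: 𝟙(831) · Id(831/831) = 1 · 1 = 1
Summing: (𝟙 * Id)(831) = 831 + 277 + 3 + 1 = 1112.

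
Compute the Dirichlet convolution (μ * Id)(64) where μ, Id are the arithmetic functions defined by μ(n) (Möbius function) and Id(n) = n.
(μ * Id)(64) = 32

Divisors of 64: [1, 2, 4, 8, 16, 32, 64]. For each d | 64:
  d = 1: μ(1) · Id(64/1) = 1 · 64 = 64
  d = 2: μ(2) · Id(64/2) = -1 · 32 = -32
  d = 4: μ(4) · Id(64/4) = 0 · 16 = 0
  d = 8: μ(8) · Id(64/8) = 0 · 8 = 0
  d = 16: μ(16) · Id(64/16) = 0 · 4 = 0
  d = 32: μ(32) · Id(64/32) = 0 · 2 = 0
  d = 64: μ(64) · Id(64/64) = 0 · 1 = 0
Summing: (μ * Id)(64) = 64 + -32 + 0 + 0 + 0 + 0 + 0 = 32.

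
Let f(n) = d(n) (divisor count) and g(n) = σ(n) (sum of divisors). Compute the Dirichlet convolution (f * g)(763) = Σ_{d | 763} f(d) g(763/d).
(d * σ)(763) = 1120

Divisors of 763: [1, 7, 109, 763]. For each d | 763:
  d = 1: d(1) · σ(763/1) = 1 · 880 = 880
  d = 7: d(7) · σ(763/7) = 2 · 110 = 220
  d = 109: d(109) · σ(763/109) = 2 · 8 = 16
  d = 763: d(763) · σ(763/763) = 4 · 1 = 4
Summing: (d * σ)(763) = 880 + 220 + 16 + 4 = 1120.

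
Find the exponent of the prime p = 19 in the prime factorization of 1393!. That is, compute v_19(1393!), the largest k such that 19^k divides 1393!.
v_19(1393!) = 76

Legendre's formula: v_p(n!) = Σ_{k ≥ 1} ⌊n / p^k⌋. For p = 19, n = 1393, the terms are:
  ⌊1393/19^1⌋ = ⌊1393/19⌋ = 73
  ⌊1393/19^2⌋ = ⌊1393/361⌋ = 3
(the next term ⌊1393/19^3⌋ = 0, terminating the sum). Summing: v_19(1393!) = 73 + 3 = 76.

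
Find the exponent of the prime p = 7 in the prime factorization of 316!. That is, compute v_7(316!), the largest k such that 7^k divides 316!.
v_7(316!) = 51

Legendre's formula: v_p(n!) = Σ_{k ≥ 1} ⌊n / p^k⌋. For p = 7, n = 316, the terms are:
  ⌊316/7^1⌋ = ⌊316/7⌋ = 45
  ⌊316/7^2⌋ = ⌊316/49⌋ = 6
(the next term ⌊316/7^3⌋ = 0, terminating the sum). Summing: v_7(316!) = 45 + 6 = 51.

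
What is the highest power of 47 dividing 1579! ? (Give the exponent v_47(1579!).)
v_47(1579!) = 33

Legendre's formula: v_p(n!) = Σ_{k ≥ 1} ⌊n / p^k⌋. For p = 47, n = 1579, the terms are:
  ⌊1579/47^1⌋ = ⌊1579/47⌋ = 33
(the next term ⌊1579/47^2⌋ = 0, terminating the sum). Summing: v_47(1579!) = 33 = 33.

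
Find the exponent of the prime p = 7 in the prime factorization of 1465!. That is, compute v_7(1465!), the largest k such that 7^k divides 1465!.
v_7(1465!) = 242

Legendre's formula: v_p(n!) = Σ_{k ≥ 1} ⌊n / p^k⌋. For p = 7, n = 1465, the terms are:
  ⌊1465/7^1⌋ = ⌊1465/7⌋ = 209
  ⌊1465/7^2⌋ = ⌊1465/49⌋ = 29
  ⌊1465/7^3⌋ = ⌊1465/343⌋ = 4
(the next term ⌊1465/7^4⌋ = 0, terminating the sum). Summing: v_7(1465!) = 209 + 29 + 4 = 242.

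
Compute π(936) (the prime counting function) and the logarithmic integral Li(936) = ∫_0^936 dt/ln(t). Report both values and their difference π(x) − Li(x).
π(936) = 158;  Li(936) ≈ 168.30;  π(x) − Li(x) ≈ -10.30.

Direct count of primes ≤ 936 gives π(936) = 158. Numerical evaluation of the logarithmic integral gives Li(936) ≈ 168.30. The difference π(x) − Li(x) ≈ -10.30 is typically negative for small/moderate x (Li(x) overestimates), though Littlewood's theorem shows this sign changes infinitely often.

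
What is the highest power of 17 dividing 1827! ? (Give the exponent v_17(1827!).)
v_17(1827!) = 113

Legendre's formula: v_p(n!) = Σ_{k ≥ 1} ⌊n / p^k⌋. For p = 17, n = 1827, the terms are:
  ⌊1827/17^1⌋ = ⌊1827/17⌋ = 107
  ⌊1827/17^2⌋ = ⌊1827/289⌋ = 6
(the next term ⌊1827/17^3⌋ = 0, terminating the sum). Summing: v_17(1827!) = 107 + 6 = 113.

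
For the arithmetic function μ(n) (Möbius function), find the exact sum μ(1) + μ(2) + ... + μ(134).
Σ_{n ≤ 134} μ(n) = -1

Compute μ(n) for each 1 ≤ n ≤ 134: μ(1) = 1, μ(2) = -1, μ(3) = -1, μ(4) = 0, μ(5) = -1, μ(6) = 1, μ(7) = -1, μ(8) = 0, μ(9) = 0, μ(10) = 1, μ(11) = -1, μ(12) = 0, μ(13) = -1, μ(14) = 1, μ(15) = 1, μ(16) = 0, μ(17) = -1, μ(18) = 0, μ(19) = -1, μ(20) = 0, μ(21) = 1, μ(22) = 1, μ(23) = -1, μ(24) = 0, μ(25) = 0, μ(26) = 1, μ(27) = 0, μ(28) = 0, μ(29) = -1, μ(30) = -1, μ(31) = -1, μ(32) = 0, μ(33) = 1, μ(34) = 1, μ(35) = 1, μ(36) = 0, μ(37) = -1, μ(38) = 1, μ(39) = 1, μ(40) = 0, μ(41) = -1, μ(42) = -1, μ(43) = -1, μ(44) = 0, μ(45) = 0, μ(46) = 1, μ(47) = -1, μ(48) = 0, μ(49) = 0, μ(50) = 0, μ(51) = 1, μ(52) = 0, μ(53) = -1, μ(54) = 0, μ(55) = 1, μ(56) = 0, μ(57) = 1, μ(58) = 1, μ(59) = -1, μ(60) = 0, μ(61) = -1, μ(62) = 1, μ(63) = 0, μ(64) = 0, μ(65) = 1, μ(66) = -1, μ(67) = -1, μ(68) = 0, μ(69) = 1, μ(70) = -1, μ(71) = -1, μ(72) = 0, μ(73) = -1, μ(74) = 1, μ(75) = 0, μ(76) = 0, μ(77) = 1, μ(78) = -1, μ(79) = -1, μ(80) = 0, μ(81) = 0, μ(82) = 1, μ(83) = -1, μ(84) = 0, μ(85) = 1, μ(86) = 1, μ(87) = 1, μ(88) = 0, μ(89) = -1, μ(90) = 0, μ(91) = 1, μ(92) = 0, μ(93) = 1, μ(94) = 1, μ(95) = 1, μ(96) = 0, μ(97) = -1, μ(98) = 0, μ(99) = 0, μ(100) = 0, μ(101) = -1, μ(102) = -1, μ(103) = -1, μ(104) = 0, μ(105) = -1, μ(106) = 1, μ(107) = -1, μ(108) = 0, μ(109) = -1, μ(110) = -1, μ(111) = 1, μ(112) = 0, μ(113) = -1, μ(114) = -1, μ(115) = 1, μ(116) = 0, μ(117) = 0, μ(118) = 1, μ(119) = 1, μ(120) = 0, μ(121) = 0, μ(122) = 1, μ(123) = 1, μ(124) = 0, μ(125) = 0, μ(126) = 0, μ(127) = -1, μ(128) = 0, μ(129) = 1, μ(130) = -1, μ(131) = -1, μ(132) = 0, μ(133) = 1, μ(134) = 1. Summing all 134 values: -1. (Mertens function M(x) = Σ_{n ≤ x} μ(n); on average M(x) should be small (PNT ⟺ M(x) = o(x)).)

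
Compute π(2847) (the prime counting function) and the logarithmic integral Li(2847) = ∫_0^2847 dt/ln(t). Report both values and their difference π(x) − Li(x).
π(2847) = 413;  Li(2847) ≈ 423.59;  π(x) − Li(x) ≈ -10.59.

Direct count of primes ≤ 2847 gives π(2847) = 413. Numerical evaluation of the logarithmic integral gives Li(2847) ≈ 423.59. The difference π(x) − Li(x) ≈ -10.59 is typically negative for small/moderate x (Li(x) overestimates), though Littlewood's theorem shows this sign changes infinitely often.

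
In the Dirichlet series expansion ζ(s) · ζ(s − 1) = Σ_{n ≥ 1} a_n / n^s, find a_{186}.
σ(186) = 384

In the product (Σ m^0/m^s)(Σ k / k^s) = Σ (Σ_{d | n} d) / n^s, the coefficient of 1/n^s is σ(n) = Σ_{d | n} d. For n = 186, divisors are [1, 2, 3, 6, 31, 62, 93, 186]; summing: σ(186) = 384.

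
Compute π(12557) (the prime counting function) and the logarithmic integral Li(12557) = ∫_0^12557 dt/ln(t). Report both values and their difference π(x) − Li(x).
π(12557) = 1500;  Li(12557) ≈ 1520.26;  π(x) − Li(x) ≈ -20.26.

Direct count of primes ≤ 12557 gives π(12557) = 1500. Numerical evaluation of the logarithmic integral gives Li(12557) ≈ 1520.26. The difference π(x) − Li(x) ≈ -20.26 is typically negative for small/moderate x (Li(x) overestimates), though Littlewood's theorem shows this sign changes infinitely often.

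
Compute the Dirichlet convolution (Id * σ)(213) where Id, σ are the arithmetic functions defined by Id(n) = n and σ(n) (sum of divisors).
(Id * σ)(213) = 1001

Divisors of 213: [1, 3, 71, 213]. For each d | 213:
  d = 1: Id(1) · σ(213/1) = 1 · 288 = 288
  d = 3: Id(3) · σ(213/3) = 3 · 72 = 216
  d = 71: Id(71) · σ(213/71) = 71 · 4 = 284
  d = 213: Id(213) · σ(213/213) = 213 · 1 = 213
Summing: (Id * σ)(213) = 288 + 216 + 284 + 213 = 1001.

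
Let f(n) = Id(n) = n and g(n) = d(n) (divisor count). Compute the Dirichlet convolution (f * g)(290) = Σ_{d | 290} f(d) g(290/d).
(Id * d)(290) = 868

Divisors of 290: [1, 2, 5, 10, 29, 58, 145, 290]. For each d | 290:
  d = 1: Id(1) · d(290/1) = 1 · 8 = 8
  d = 2: Id(2) · d(290/2) = 2 · 4 = 8
  d = 5: Id(5) · d(290/5) = 5 · 4 = 20
  d = 10: Id(10) · d(290/10) = 10 · 2 = 20
  d = 29: Id(29) · d(290/29) = 29 · 4 = 116
  d = 58: Id(58) · d(290/58) = 58 · 2 = 116
  d = 145: Id(145) · d(290/145) = 145 · 2 = 290
  d = 290: Id(290) · d(290/290) = 290 · 1 = 290
Summing: (Id * d)(290) = 8 + 8 + 20 + 20 + 116 + 116 + 290 + 290 = 868.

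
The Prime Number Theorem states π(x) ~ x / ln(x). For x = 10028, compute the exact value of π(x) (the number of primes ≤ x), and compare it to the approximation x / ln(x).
π(10028) = 1231;  x/ln(x) ≈ 1088.45;  relative error ≈ 11.58%.

Directly count primes up to 10028: π(10028) = 1231. The PNT approximation gives 10028/ln(10028) ≈ 10028/9.21314 ≈ 1088.45. Relative error (π(x) − x/ln(x)) / π(x) ≈ 11.58%; the approximation is known to undercount slightly (Li(x) is a better estimate).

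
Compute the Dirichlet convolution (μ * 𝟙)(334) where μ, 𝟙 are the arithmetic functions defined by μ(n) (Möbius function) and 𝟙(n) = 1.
(μ * 𝟙)(334) = 0

Divisors of 334: [1, 2, 167, 334]. For each d | 334:
  d = 1: μ(1) · 𝟙(334/1) = 1 · 1 = 1
  d = 2: μ(2) · 𝟙(334/2) = -1 · 1 = -1
  d = 167: μ(167) · 𝟙(334/167) = -1 · 1 = -1
  d = 334: μ(334) · 𝟙(334/334) = 1 · 1 = 1
Summing: (μ * 𝟙)(334) = 1 + -1 + -1 + 1 = 0.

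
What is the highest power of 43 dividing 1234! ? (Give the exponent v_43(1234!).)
v_43(1234!) = 28

Legendre's formula: v_p(n!) = Σ_{k ≥ 1} ⌊n / p^k⌋. For p = 43, n = 1234, the terms are:
  ⌊1234/43^1⌋ = ⌊1234/43⌋ = 28
(the next term ⌊1234/43^2⌋ = 0, terminating the sum). Summing: v_43(1234!) = 28 = 28.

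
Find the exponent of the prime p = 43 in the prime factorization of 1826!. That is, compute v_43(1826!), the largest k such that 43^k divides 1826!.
v_43(1826!) = 42

Legendre's formula: v_p(n!) = Σ_{k ≥ 1} ⌊n / p^k⌋. For p = 43, n = 1826, the terms are:
  ⌊1826/43^1⌋ = ⌊1826/43⌋ = 42
(the next term ⌊1826/43^2⌋ = 0, terminating the sum). Summing: v_43(1826!) = 42 = 42.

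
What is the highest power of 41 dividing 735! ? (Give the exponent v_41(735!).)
v_41(735!) = 17

Legendre's formula: v_p(n!) = Σ_{k ≥ 1} ⌊n / p^k⌋. For p = 41, n = 735, the terms are:
  ⌊735/41^1⌋ = ⌊735/41⌋ = 17
(the next term ⌊735/41^2⌋ = 0, terminating the sum). Summing: v_41(735!) = 17 = 17.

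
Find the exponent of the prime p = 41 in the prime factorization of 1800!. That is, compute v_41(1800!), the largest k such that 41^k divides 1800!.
v_41(1800!) = 44

Legendre's formula: v_p(n!) = Σ_{k ≥ 1} ⌊n / p^k⌋. For p = 41, n = 1800, the terms are:
  ⌊1800/41^1⌋ = ⌊1800/41⌋ = 43
  ⌊1800/41^2⌋ = ⌊1800/1681⌋ = 1
(the next term ⌊1800/41^3⌋ = 0, terminating the sum). Summing: v_41(1800!) = 43 + 1 = 44.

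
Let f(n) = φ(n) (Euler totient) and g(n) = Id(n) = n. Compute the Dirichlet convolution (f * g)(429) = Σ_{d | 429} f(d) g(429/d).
(φ * Id)(429) = 2625

Divisors of 429: [1, 3, 11, 13, 33, 39, 143, 429]. For each d | 429:
  d = 1: φ(1) · Id(429/1) = 1 · 429 = 429
  d = 3: φ(3) · Id(429/3) = 2 · 143 = 286
  d = 11: φ(11) · Id(429/11) = 10 · 39 = 390
  d = 13: φ(13) · Id(429/13) = 12 · 33 = 396
  d = 33: φ(33) · Id(429/33) = 20 · 13 = 260
  d = 39: φ(39) · Id(429/39) = 24 · 11 = 264
  d = 143: φ(143) · Id(429/143) = 120 · 3 = 360
  d = 429: φ(429) · Id(429/429) = 240 · 1 = 240
Summing: (φ * Id)(429) = 429 + 286 + 390 + 396 + 260 + 264 + 360 + 240 = 2625.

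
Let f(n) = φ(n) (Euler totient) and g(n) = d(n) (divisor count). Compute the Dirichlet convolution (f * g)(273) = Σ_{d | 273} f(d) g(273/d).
(φ * d)(273) = 448

Divisors of 273: [1, 3, 7, 13, 21, 39, 91, 273]. For each d | 273:
  d = 1: φ(1) · d(273/1) = 1 · 8 = 8
  d = 3: φ(3) · d(273/3) = 2 · 4 = 8
  d = 7: φ(7) · d(273/7) = 6 · 4 = 24
  d = 13: φ(13) · d(273/13) = 12 · 4 = 48
  d = 21: φ(21) · d(273/21) = 12 · 2 = 24
  d = 39: φ(39) · d(273/39) = 24 · 2 = 48
  d = 91: φ(91) · d(273/91) = 72 · 2 = 144
  d = 273: φ(273) · d(273/273) = 144 · 1 = 144
Summing: (φ * d)(273) = 8 + 8 + 24 + 48 + 24 + 48 + 144 + 144 = 448.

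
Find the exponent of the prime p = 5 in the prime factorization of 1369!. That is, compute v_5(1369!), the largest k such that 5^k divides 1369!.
v_5(1369!) = 339

Legendre's formula: v_p(n!) = Σ_{k ≥ 1} ⌊n / p^k⌋. For p = 5, n = 1369, the terms are:
  ⌊1369/5^1⌋ = ⌊1369/5⌋ = 273
  ⌊1369/5^2⌋ = ⌊1369/25⌋ = 54
  ⌊1369/5^3⌋ = ⌊1369/125⌋ = 10
  ⌊1369/5^4⌋ = ⌊1369/625⌋ = 2
(the next term ⌊1369/5^5⌋ = 0, terminating the sum). Summing: v_5(1369!) = 273 + 54 + 10 + 2 = 339.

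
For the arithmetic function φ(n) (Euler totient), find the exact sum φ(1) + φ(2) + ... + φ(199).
Σ_{n ≤ 199} φ(n) = 12152

Compute φ(n) for each 1 ≤ n ≤ 199: φ(1) = 1, φ(2) = 1, φ(3) = 2, φ(4) = 2, φ(5) = 4, φ(6) = 2, φ(7) = 6, φ(8) = 4, φ(9) = 6, φ(10) = 4, φ(11) = 10, φ(12) = 4, φ(13) = 12, φ(14) = 6, φ(15) = 8, φ(16) = 8, φ(17) = 16, φ(18) = 6, φ(19) = 18, φ(20) = 8, φ(21) = 12, φ(22) = 10, φ(23) = 22, φ(24) = 8, φ(25) = 20, φ(26) = 12, φ(27) = 18, φ(28) = 12, φ(29) = 28, φ(30) = 8, φ(31) = 30, φ(32) = 16, φ(33) = 20, φ(34) = 16, φ(35) = 24, φ(36) = 12, φ(37) = 36, φ(38) = 18, φ(39) = 24, φ(40) = 16, φ(41) = 40, φ(42) = 12, φ(43) = 42, φ(44) = 20, φ(45) = 24, φ(46) = 22, φ(47) = 46, φ(48) = 16, φ(49) = 42, φ(50) = 20, φ(51) = 32, φ(52) = 24, φ(53) = 52, φ(54) = 18, φ(55) = 40, φ(56) = 24, φ(57) = 36, φ(58) = 28, φ(59) = 58, φ(60) = 16, φ(61) = 60, φ(62) = 30, φ(63) = 36, φ(64) = 32, φ(65) = 48, φ(66) = 20, φ(67) = 66, φ(68) = 32, φ(69) = 44, φ(70) = 24, φ(71) = 70, φ(72) = 24, φ(73) = 72, φ(74) = 36, φ(75) = 40, φ(76) = 36, φ(77) = 60, φ(78) = 24, φ(79) = 78, φ(80) = 32, φ(81) = 54, φ(82) = 40, φ(83) = 82, φ(84) = 24, φ(85) = 64, φ(86) = 42, φ(87) = 56, φ(88) = 40, φ(89) = 88, φ(90) = 24, φ(91) = 72, φ(92) = 44, φ(93) = 60, φ(94) = 46, φ(95) = 72, φ(96) = 32, φ(97) = 96, φ(98) = 42, φ(99) = 60, φ(100) = 40, φ(101) = 100, φ(102) = 32, φ(103) = 102, φ(104) = 48, φ(105) = 48, φ(106) = 52, φ(107) = 106, φ(108) = 36, φ(109) = 108, φ(110) = 40, φ(111) = 72, φ(112) = 48, φ(113) = 112, φ(114) = 36, φ(115) = 88, φ(116) = 56, φ(117) = 72, φ(118) = 58, φ(119) = 96, φ(120) = 32, φ(121) = 110, φ(122) = 60, φ(123) = 80, φ(124) = 60, φ(125) = 100, φ(126) = 36, φ(127) = 126, φ(128) = 64, φ(129) = 84, φ(130) = 48, φ(131) = 130, φ(132) = 40, φ(133) = 108, φ(134) = 66, φ(135) = 72, φ(136) = 64, φ(137) = 136, φ(138) = 44, φ(139) = 138, φ(140) = 48, φ(141) = 92, φ(142) = 70, φ(143) = 120, φ(144) = 48, φ(145) = 112, φ(146) = 72, φ(147) = 84, φ(148) = 72, φ(149) = 148, φ(150) = 40, φ(151) = 150, φ(152) = 72, φ(153) = 96, φ(154) = 60, φ(155) = 120, φ(156) = 48, φ(157) = 156, φ(158) = 78, φ(159) = 104, φ(160) = 64, φ(161) = 132, φ(162) = 54, φ(163) = 162, φ(164) = 80, φ(165) = 80, φ(166) = 82, φ(167) = 166, φ(168) = 48, φ(169) = 156, φ(170) = 64, φ(171) = 108, φ(172) = 84, φ(173) = 172, φ(174) = 56, φ(175) = 120, φ(176) = 80, φ(177) = 116, φ(178) = 88, φ(179) = 178, φ(180) = 48, φ(181) = 180, φ(182) = 72, φ(183) = 120, φ(184) = 88, φ(185) = 144, φ(186) = 60, φ(187) = 160, φ(188) = 92, φ(189) = 108, φ(190) = 72, φ(191) = 190, φ(192) = 64, φ(193) = 192, φ(194) = 96, φ(195) = 96, φ(196) = 84, φ(197) = 196, φ(198) = 60, φ(199) = 198. Summing all 199 values: 12152. (Average order: Σ_{n ≤ x} φ(n) ~ (3/π²) x². For x = 199, (3/π²)·199² ≈ 12037.26.)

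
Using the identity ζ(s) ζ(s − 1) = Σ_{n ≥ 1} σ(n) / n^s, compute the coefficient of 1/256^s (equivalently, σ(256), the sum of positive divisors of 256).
σ(256) = 511

In the product (Σ m^0/m^s)(Σ k / k^s) = Σ (Σ_{d | n} d) / n^s, the coefficient of 1/n^s is σ(n) = Σ_{d | n} d. For n = 256, divisors are [1, 2, 4, 8, 16, 32, 64, 128, 256]; summing: σ(256) = 511.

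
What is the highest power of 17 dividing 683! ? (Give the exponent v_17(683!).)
v_17(683!) = 42

Legendre's formula: v_p(n!) = Σ_{k ≥ 1} ⌊n / p^k⌋. For p = 17, n = 683, the terms are:
  ⌊683/17^1⌋ = ⌊683/17⌋ = 40
  ⌊683/17^2⌋ = ⌊683/289⌋ = 2
(the next term ⌊683/17^3⌋ = 0, terminating the sum). Summing: v_17(683!) = 40 + 2 = 42.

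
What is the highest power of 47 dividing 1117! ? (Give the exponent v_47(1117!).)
v_47(1117!) = 23

Legendre's formula: v_p(n!) = Σ_{k ≥ 1} ⌊n / p^k⌋. For p = 47, n = 1117, the terms are:
  ⌊1117/47^1⌋ = ⌊1117/47⌋ = 23
(the next term ⌊1117/47^2⌋ = 0, terminating the sum). Summing: v_47(1117!) = 23 = 23.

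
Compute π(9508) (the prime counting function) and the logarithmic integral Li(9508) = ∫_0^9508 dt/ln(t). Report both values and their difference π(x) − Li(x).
π(9508) = 1177;  Li(9508) ≈ 1192.57;  π(x) − Li(x) ≈ -15.57.

Direct count of primes ≤ 9508 gives π(9508) = 1177. Numerical evaluation of the logarithmic integral gives Li(9508) ≈ 1192.57. The difference π(x) − Li(x) ≈ -15.57 is typically negative for small/moderate x (Li(x) overestimates), though Littlewood's theorem shows this sign changes infinitely often.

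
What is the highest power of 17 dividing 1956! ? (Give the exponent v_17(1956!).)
v_17(1956!) = 121

Legendre's formula: v_p(n!) = Σ_{k ≥ 1} ⌊n / p^k⌋. For p = 17, n = 1956, the terms are:
  ⌊1956/17^1⌋ = ⌊1956/17⌋ = 115
  ⌊1956/17^2⌋ = ⌊1956/289⌋ = 6
(the next term ⌊1956/17^3⌋ = 0, terminating the sum). Summing: v_17(1956!) = 115 + 6 = 121.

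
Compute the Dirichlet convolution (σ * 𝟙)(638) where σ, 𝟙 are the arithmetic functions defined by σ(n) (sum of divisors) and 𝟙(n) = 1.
(σ * 𝟙)(638) = 1612

Divisors of 638: [1, 2, 11, 22, 29, 58, 319, 638]. For each d | 638:
  d = 1: σ(1) · 𝟙(638/1) = 1 · 1 = 1
  d = 2: σ(2) · 𝟙(638/2) = 3 · 1 = 3
  d = 11: σ(11) · 𝟙(638/11) = 12 · 1 = 12
  d = 22: σ(22) · 𝟙(638/22) = 36 · 1 = 36
  d = 29: σ(29) · 𝟙(638/29) = 30 · 1 = 30
  d = 58: σ(58) · 𝟙(638/58) = 90 · 1 = 90
  d = 319: σ(319) · 𝟙(638/319) = 360 · 1 = 360
  d = 638: σ(638) · 𝟙(638/638) = 1080 · 1 = 1080
Summing: (σ * 𝟙)(638) = 1 + 3 + 12 + 36 + 30 + 90 + 360 + 1080 = 1612.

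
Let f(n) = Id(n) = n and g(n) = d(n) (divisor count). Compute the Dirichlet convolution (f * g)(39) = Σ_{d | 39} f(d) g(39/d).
(Id * d)(39) = 75

Divisors of 39: [1, 3, 13, 39]. For each d | 39:
  d = 1: Id(1) · d(39/1) = 1 · 4 = 4
  d = 3: Id(3) · d(39/3) = 3 · 2 = 6
  d = 13: Id(13) · d(39/13) = 13 · 2 = 26
  d = 39: Id(39) · d(39/39) = 39 · 1 = 39
Summing: (Id * d)(39) = 4 + 6 + 26 + 39 = 75.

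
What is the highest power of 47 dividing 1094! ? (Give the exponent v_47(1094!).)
v_47(1094!) = 23

Legendre's formula: v_p(n!) = Σ_{k ≥ 1} ⌊n / p^k⌋. For p = 47, n = 1094, the terms are:
  ⌊1094/47^1⌋ = ⌊1094/47⌋ = 23
(the next term ⌊1094/47^2⌋ = 0, terminating the sum). Summing: v_47(1094!) = 23 = 23.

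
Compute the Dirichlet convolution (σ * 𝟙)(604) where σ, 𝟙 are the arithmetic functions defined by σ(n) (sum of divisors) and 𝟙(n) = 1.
(σ * 𝟙)(604) = 1683

Divisors of 604: [1, 2, 4, 151, 302, 604]. For each d | 604:
  d = 1: σ(1) · 𝟙(604/1) = 1 · 1 = 1
  d = 2: σ(2) · 𝟙(604/2) = 3 · 1 = 3
  d = 4: σ(4) · 𝟙(604/4) = 7 · 1 = 7
  d = 151: σ(151) · 𝟙(604/151) = 152 · 1 = 152
  d = 302: σ(302) · 𝟙(604/302) = 456 · 1 = 456
  d = 604: σ(604) · 𝟙(604/604) = 1064 · 1 = 1064
Summing: (σ * 𝟙)(604) = 1 + 3 + 7 + 152 + 456 + 1064 = 1683.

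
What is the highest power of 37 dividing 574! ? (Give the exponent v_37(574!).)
v_37(574!) = 15

Legendre's formula: v_p(n!) = Σ_{k ≥ 1} ⌊n / p^k⌋. For p = 37, n = 574, the terms are:
  ⌊574/37^1⌋ = ⌊574/37⌋ = 15
(the next term ⌊574/37^2⌋ = 0, terminating the sum). Summing: v_37(574!) = 15 = 15.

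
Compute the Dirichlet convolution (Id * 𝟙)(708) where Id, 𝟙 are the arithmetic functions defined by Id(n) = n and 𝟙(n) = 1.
(Id * 𝟙)(708) = 1680

Divisors of 708: [1, 2, 3, 4, 6, 12, 59, 118, 177, 236, 354, 708]. For each d | 708:
  d = 1: Id(1) · 𝟙(708/1) = 1 · 1 = 1
  d = 2: Id(2) · 𝟙(708/2) = 2 · 1 = 2
  d = 3: Id(3) · 𝟙(708/3) = 3 · 1 = 3
  d = 4: Id(4) · 𝟙(708/4) = 4 · 1 = 4
  d = 6: Id(6) · 𝟙(708/6) = 6 · 1 = 6
  d = 12: Id(12) · 𝟙(708/12) = 12 · 1 = 12
  d = 59: Id(59) · 𝟙(708/59) = 59 · 1 = 59
  d = 118: Id(118) · 𝟙(708/118) = 118 · 1 = 118
  d = 177: Id(177) · 𝟙(708/177) = 177 · 1 = 177
  d = 236: Id(236) · 𝟙(708/236) = 236 · 1 = 236
  d = 354: Id(354) · 𝟙(708/354) = 354 · 1 = 354
  d = 708: Id(708) · 𝟙(708/708) = 708 · 1 = 708
Summing: (Id * 𝟙)(708) = 1 + 2 + 3 + 4 + 6 + 12 + 59 + 118 + 177 + 236 + 354 + 708 = 1680.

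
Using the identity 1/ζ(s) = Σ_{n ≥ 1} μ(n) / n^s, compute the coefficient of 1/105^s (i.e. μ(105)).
μ(105) = -1

Factor n = 105 = 3 · 5 · 7. μ(n) = 0 if any exponent ≥ 2 (not squarefree); otherwise μ(n) = (−1)^{ω(n)} where ω(n) is the number of distinct prime factors. Applying: μ(105) = -1.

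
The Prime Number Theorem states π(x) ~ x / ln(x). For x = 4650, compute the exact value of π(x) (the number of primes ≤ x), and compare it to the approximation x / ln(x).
π(4650) = 628;  x/ln(x) ≈ 550.65;  relative error ≈ 12.32%.

Directly count primes up to 4650: π(4650) = 628. The PNT approximation gives 4650/ln(4650) ≈ 4650/8.44462 ≈ 550.65. Relative error (π(x) − x/ln(x)) / π(x) ≈ 12.32%; the approximation is known to undercount slightly (Li(x) is a better estimate).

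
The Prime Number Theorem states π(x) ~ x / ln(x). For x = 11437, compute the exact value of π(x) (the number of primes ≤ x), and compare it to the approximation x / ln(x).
π(11437) = 1379;  x/ln(x) ≈ 1223.91;  relative error ≈ 11.25%.

Directly count primes up to 11437: π(11437) = 1379. The PNT approximation gives 11437/ln(11437) ≈ 11437/9.34461 ≈ 1223.91. Relative error (π(x) − x/ln(x)) / π(x) ≈ 11.25%; the approximation is known to undercount slightly (Li(x) is a better estimate).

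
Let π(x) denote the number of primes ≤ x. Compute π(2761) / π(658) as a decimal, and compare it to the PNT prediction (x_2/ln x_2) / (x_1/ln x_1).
π(2761)/π(658) = 402/119 ≈ 3.3782;  PNT prediction ≈ 3.4366.

π(658) = 119 and π(2761) = 402, so π(2761)/π(658) ≈ 3.3782. The PNT-predicted ratio is (2761/ln(2761)) / (658/ln(658)) ≈ 3.4366. The two agree to within a few percent, as expected.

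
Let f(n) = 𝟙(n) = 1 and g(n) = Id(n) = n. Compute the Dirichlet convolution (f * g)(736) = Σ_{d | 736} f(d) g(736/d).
(𝟙 * Id)(736) = 1512

Divisors of 736: [1, 2, 4, 8, 16, 23, 32, 46, 92, 184, 368, 736]. For each d | 736:
  d = 1: 𝟙(1) · Id(736/1) = 1 · 736 = 736
  d = 2: 𝟙(2) · Id(736/2) = 1 · 368 = 368
  d = 4: 𝟙(4) · Id(736/4) = 1 · 184 = 184
  d = 8: 𝟙(8) · Id(736/8) = 1 · 92 = 92
  d = 16: 𝟙(16) · Id(736/16) = 1 · 46 = 46
  d = 23: 𝟙(23) · Id(736/23) = 1 · 32 = 32
  d = 32: 𝟙(32) · Id(736/32) = 1 · 23 = 23
  d = 46: 𝟙(46) · Id(736/46) = 1 · 16 = 16
  d = 92: 𝟙(92) · Id(736/92) = 1 · 8 = 8
  d = 184: 𝟙(184) · Id(736/184) = 1 · 4 = 4
  d = 368: 𝟙(368) · Id(736/368) = 1 · 2 = 2
  d = 736: 𝟙(736) · Id(736/736) = 1 · 1 = 1
Summing: (𝟙 * Id)(736) = 736 + 368 + 184 + 92 + 46 + 32 + 23 + 16 + 8 + 4 + 2 + 1 = 1512.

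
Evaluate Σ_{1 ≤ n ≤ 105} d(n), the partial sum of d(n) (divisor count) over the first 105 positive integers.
Σ_{n ≤ 105} d(n) = 510

Compute d(n) for each 1 ≤ n ≤ 105: d(1) = 1, d(2) = 2, d(3) = 2, d(4) = 3, d(5) = 2, d(6) = 4, d(7) = 2, d(8) = 4, d(9) = 3, d(10) = 4, d(11) = 2, d(12) = 6, d(13) = 2, d(14) = 4, d(15) = 4, d(16) = 5, d(17) = 2, d(18) = 6, d(19) = 2, d(20) = 6, d(21) = 4, d(22) = 4, d(23) = 2, d(24) = 8, d(25) = 3, d(26) = 4, d(27) = 4, d(28) = 6, d(29) = 2, d(30) = 8, d(31) = 2, d(32) = 6, d(33) = 4, d(34) = 4, d(35) = 4, d(36) = 9, d(37) = 2, d(38) = 4, d(39) = 4, d(40) = 8, d(41) = 2, d(42) = 8, d(43) = 2, d(44) = 6, d(45) = 6, d(46) = 4, d(47) = 2, d(48) = 10, d(49) = 3, d(50) = 6, d(51) = 4, d(52) = 6, d(53) = 2, d(54) = 8, d(55) = 4, d(56) = 8, d(57) = 4, d(58) = 4, d(59) = 2, d(60) = 12, d(61) = 2, d(62) = 4, d(63) = 6, d(64) = 7, d(65) = 4, d(66) = 8, d(67) = 2, d(68) = 6, d(69) = 4, d(70) = 8, d(71) = 2, d(72) = 12, d(73) = 2, d(74) = 4, d(75) = 6, d(76) = 6, d(77) = 4, d(78) = 8, d(79) = 2, d(80) = 10, d(81) = 5, d(82) = 4, d(83) = 2, d(84) = 12, d(85) = 4, d(86) = 4, d(87) = 4, d(88) = 8, d(89) = 2, d(90) = 12, d(91) = 4, d(92) = 6, d(93) = 4, d(94) = 4, d(95) = 4, d(96) = 12, d(97) = 2, d(98) = 6, d(99) = 6, d(100) = 9, d(101) = 2, d(102) = 8, d(103) = 2, d(104) = 8, d(105) = 8. Summing all 105 values: 510. (Dirichlet's divisor formula: Σ_{n ≤ x} d(n) = x ln(x) + (2γ − 1) x + O(√x). For x = 105, the asymptotic estimate is ≈ 504.88.)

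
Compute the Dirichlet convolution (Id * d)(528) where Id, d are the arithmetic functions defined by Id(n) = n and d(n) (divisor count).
(Id * d)(528) = 3705

Divisors of 528: [1, 2, 3, 4, 6, 8, 11, 12, 16, 22, 24, 33, 44, 48, 66, 88, 132, 176, 264, 528]. For each d | 528:
  d = 1: Id(1) · d(528/1) = 1 · 20 = 20
  d = 2: Id(2) · d(528/2) = 2 · 16 = 32
  d = 3: Id(3) · d(528/3) = 3 · 10 = 30
  d = 4: Id(4) · d(528/4) = 4 · 12 = 48
  d = 6: Id(6) · d(528/6) = 6 · 8 = 48
  d = 8: Id(8) · d(528/8) = 8 · 8 = 64
  d = 11: Id(11) · d(528/11) = 11 · 10 = 110
  d = 12: Id(12) · d(528/12) = 12 · 6 = 72
  d = 16: Id(16) · d(528/16) = 16 · 4 = 64
  d = 22: Id(22) · d(528/22) = 22 · 8 = 176
  d = 24: Id(24) · d(528/24) = 24 · 4 = 96
  d = 33: Id(33) · d(528/33) = 33 · 5 = 165
  d = 44: Id(44) · d(528/44) = 44 · 6 = 264
  d = 48: Id(48) · d(528/48) = 48 · 2 = 96
  d = 66: Id(66) · d(528/66) = 66 · 4 = 264
  d = 88: Id(88) · d(528/88) = 88 · 4 = 352
  d = 132: Id(132) · d(528/132) = 132 · 3 = 396
  d = 176: Id(176) · d(528/176) = 176 · 2 = 352
  d = 264: Id(264) · d(528/264) = 264 · 2 = 528
  d = 528: Id(528) · d(528/528) = 528 · 1 = 528
Summing: (Id * d)(528) = 20 + 32 + 30 + 48 + 48 + 64 + 110 + 72 + 64 + 176 + 96 + 165 + 264 + 96 + 264 + 352 + 396 + 352 + 528 + 528 = 3705.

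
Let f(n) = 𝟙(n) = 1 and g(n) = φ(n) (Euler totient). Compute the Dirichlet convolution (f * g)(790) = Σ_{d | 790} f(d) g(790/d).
(𝟙 * φ)(790) = 790

Divisors of 790: [1, 2, 5, 10, 79, 158, 395, 790]. For each d | 790:
  d = 1: 𝟙(1) · φ(790/1) = 1 · 312 = 312
  d = 2: 𝟙(2) · φ(790/2) = 1 · 312 = 312
  d = 5: 𝟙(5) · φ(790/5) = 1 · 78 = 78
  d = 10: 𝟙(10) · φ(790/10) = 1 · 78 = 78
  d = 79: 𝟙(79) · φ(790/79) = 1 · 4 = 4
  d = 158: 𝟙(158) · φ(790/158) = 1 · 4 = 4
  d = 395: 𝟙(395) · φ(790/395) = 1 · 1 = 1
  d = 790: 𝟙(790) · φ(790/790) = 1 · 1 = 1
Summing: (𝟙 * φ)(790) = 312 + 312 + 78 + 78 + 4 + 4 + 1 + 1 = 790.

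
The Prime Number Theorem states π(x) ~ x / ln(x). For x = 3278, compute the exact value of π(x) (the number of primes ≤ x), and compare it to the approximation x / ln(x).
π(3278) = 462;  x/ln(x) ≈ 404.94;  relative error ≈ 12.35%.

Directly count primes up to 3278: π(3278) = 462. The PNT approximation gives 3278/ln(3278) ≈ 3278/8.09499 ≈ 404.94. Relative error (π(x) − x/ln(x)) / π(x) ≈ 12.35%; the approximation is known to undercount slightly (Li(x) is a better estimate).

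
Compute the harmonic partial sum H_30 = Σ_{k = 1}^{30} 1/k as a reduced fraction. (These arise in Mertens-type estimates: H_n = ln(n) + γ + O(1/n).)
H_30 = 9304682830147/2329089562800

Direct summation: H_30 = 1 + 1/2 + ... + 1/30. The least common denominator is lcm(1, ..., 30) = 2329089562800; over this denominator the numerator is 2329089562800 + 1164544781400 + 776363187600 + 582272390700 + 465817912560 + 388181593800 + 332727080400 + 291136195350 + 258787729200 + 232908956280 + 211735414800 + 194090796900 + 179160735600 + 166363540200 + 155272637520 + 145568097675 + 137005268400 + 129393864600 + 122583661200 + 116454478140 + 110909026800 + 105867707400 + 101264763600 + 97045398450 + 93163582512 + 89580367800 + 86262576400 + 83181770100 + 80313433200 + 77636318760 = 9304682830147, so H_30 = 9304682830147/2329089562800 (already in lowest terms) ≈ 3.99499. (The PNT-adjacent estimate ln(30) + γ ≈ 3.97841 matches within O(1/n).)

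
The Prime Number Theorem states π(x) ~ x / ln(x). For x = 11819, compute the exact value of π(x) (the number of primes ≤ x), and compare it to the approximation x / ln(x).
π(11819) = 1416;  x/ln(x) ≈ 1260.36;  relative error ≈ 10.99%.

Directly count primes up to 11819: π(11819) = 1416. The PNT approximation gives 11819/ln(11819) ≈ 11819/9.37746 ≈ 1260.36. Relative error (π(x) − x/ln(x)) / π(x) ≈ 10.99%; the approximation is known to undercount slightly (Li(x) is a better estimate).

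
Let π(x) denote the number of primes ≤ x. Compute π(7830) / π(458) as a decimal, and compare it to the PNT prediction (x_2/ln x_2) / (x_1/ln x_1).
π(7830)/π(458) = 990/88 ≈ 11.2500;  PNT prediction ≈ 11.6829.

π(458) = 88 and π(7830) = 990, so π(7830)/π(458) ≈ 11.2500. The PNT-predicted ratio is (7830/ln(7830)) / (458/ln(458)) ≈ 11.6829. The two agree to within a few percent, as expected.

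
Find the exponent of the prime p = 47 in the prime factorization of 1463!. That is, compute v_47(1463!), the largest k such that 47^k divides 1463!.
v_47(1463!) = 31

Legendre's formula: v_p(n!) = Σ_{k ≥ 1} ⌊n / p^k⌋. For p = 47, n = 1463, the terms are:
  ⌊1463/47^1⌋ = ⌊1463/47⌋ = 31
(the next term ⌊1463/47^2⌋ = 0, terminating the sum). Summing: v_47(1463!) = 31 = 31.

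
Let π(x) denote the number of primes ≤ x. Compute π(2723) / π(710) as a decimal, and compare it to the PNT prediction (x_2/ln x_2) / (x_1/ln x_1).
π(2723)/π(710) = 397/127 ≈ 3.1260;  PNT prediction ≈ 3.1834.

π(710) = 127 and π(2723) = 397, so π(2723)/π(710) ≈ 3.1260. The PNT-predicted ratio is (2723/ln(2723)) / (710/ln(710)) ≈ 3.1834. The two agree to within a few percent, as expected.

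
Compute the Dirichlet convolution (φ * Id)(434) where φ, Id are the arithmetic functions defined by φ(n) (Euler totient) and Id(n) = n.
(φ * Id)(434) = 2379

Divisors of 434: [1, 2, 7, 14, 31, 62, 217, 434]. For each d | 434:
  d = 1: φ(1) · Id(434/1) = 1 · 434 = 434
  d = 2: φ(2) · Id(434/2) = 1 · 217 = 217
  d = 7: φ(7) · Id(434/7) = 6 · 62 = 372
  d = 14: φ(14) · Id(434/14) = 6 · 31 = 186
  d = 31: φ(31) · Id(434/31) = 30 · 14 = 420
  d = 62: φ(62) · Id(434/62) = 30 · 7 = 210
  d = 217: φ(217) · Id(434/217) = 180 · 2 = 360
  d = 434: φ(434) · Id(434/434) = 180 · 1 = 180
Summing: (φ * Id)(434) = 434 + 217 + 372 + 186 + 420 + 210 + 360 + 180 = 2379.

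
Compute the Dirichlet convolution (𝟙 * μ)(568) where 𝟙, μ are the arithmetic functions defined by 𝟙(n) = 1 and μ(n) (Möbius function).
(𝟙 * μ)(568) = 0

Divisors of 568: [1, 2, 4, 8, 71, 142, 284, 568]. For each d | 568:
  d = 1: 𝟙(1) · μ(568/1) = 1 · 0 = 0
  d = 2: 𝟙(2) · μ(568/2) = 1 · 0 = 0
  d = 4: 𝟙(4) · μ(568/4) = 1 · 1 = 1
  d = 8: 𝟙(8) · μ(568/8) = 1 · -1 = -1
  d = 71: 𝟙(71) · μ(568/71) = 1 · 0 = 0
  d = 142: 𝟙(142) · μ(568/142) = 1 · 0 = 0
  d = 284: 𝟙(284) · μ(568/284) = 1 · -1 = -1
  d = 568: 𝟙(568) · μ(568/568) = 1 · 1 = 1
Summing: (𝟙 * μ)(568) = 0 + 0 + 1 + -1 + 0 + 0 + -1 + 1 = 0.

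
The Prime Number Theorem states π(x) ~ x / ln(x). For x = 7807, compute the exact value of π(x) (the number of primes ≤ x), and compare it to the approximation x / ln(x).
π(7807) = 987;  x/ln(x) ≈ 871.05;  relative error ≈ 11.75%.

Directly count primes up to 7807: π(7807) = 987. The PNT approximation gives 7807/ln(7807) ≈ 7807/8.96278 ≈ 871.05. Relative error (π(x) − x/ln(x)) / π(x) ≈ 11.75%; the approximation is known to undercount slightly (Li(x) is a better estimate).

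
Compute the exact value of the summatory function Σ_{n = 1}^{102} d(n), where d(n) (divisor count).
Σ_{n ≤ 102} d(n) = 492

Compute d(n) for each 1 ≤ n ≤ 102: d(1) = 1, d(2) = 2, d(3) = 2, d(4) = 3, d(5) = 2, d(6) = 4, d(7) = 2, d(8) = 4, d(9) = 3, d(10) = 4, d(11) = 2, d(12) = 6, d(13) = 2, d(14) = 4, d(15) = 4, d(16) = 5, d(17) = 2, d(18) = 6, d(19) = 2, d(20) = 6, d(21) = 4, d(22) = 4, d(23) = 2, d(24) = 8, d(25) = 3, d(26) = 4, d(27) = 4, d(28) = 6, d(29) = 2, d(30) = 8, d(31) = 2, d(32) = 6, d(33) = 4, d(34) = 4, d(35) = 4, d(36) = 9, d(37) = 2, d(38) = 4, d(39) = 4, d(40) = 8, d(41) = 2, d(42) = 8, d(43) = 2, d(44) = 6, d(45) = 6, d(46) = 4, d(47) = 2, d(48) = 10, d(49) = 3, d(50) = 6, d(51) = 4, d(52) = 6, d(53) = 2, d(54) = 8, d(55) = 4, d(56) = 8, d(57) = 4, d(58) = 4, d(59) = 2, d(60) = 12, d(61) = 2, d(62) = 4, d(63) = 6, d(64) = 7, d(65) = 4, d(66) = 8, d(67) = 2, d(68) = 6, d(69) = 4, d(70) = 8, d(71) = 2, d(72) = 12, d(73) = 2, d(74) = 4, d(75) = 6, d(76) = 6, d(77) = 4, d(78) = 8, d(79) = 2, d(80) = 10, d(81) = 5, d(82) = 4, d(83) = 2, d(84) = 12, d(85) = 4, d(86) = 4, d(87) = 4, d(88) = 8, d(89) = 2, d(90) = 12, d(91) = 4, d(92) = 6, d(93) = 4, d(94) = 4, d(95) = 4, d(96) = 12, d(97) = 2, d(98) = 6, d(99) = 6, d(100) = 9, d(101) = 2, d(102) = 8. Summing all 102 values: 492. (Dirichlet's divisor formula: Σ_{n ≤ x} d(n) = x ln(x) + (2γ − 1) x + O(√x). For x = 102, the asymptotic estimate is ≈ 487.50.)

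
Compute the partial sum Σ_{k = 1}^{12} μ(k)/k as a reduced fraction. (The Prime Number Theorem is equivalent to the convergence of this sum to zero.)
Σ μ(k)/k = -1/2310

Values of μ(k) for 1 ≤ k ≤ 12: μ(1) = 1, μ(2) = -1, μ(3) = -1, μ(5) = -1, μ(6) = 1, μ(7) = -1, μ(10) = 1, μ(11) = -1, with μ = 0 on non-squarefree integers. Summing μ(k)/k for k where μ(k) ≠ 0 gives -1/2310 ≈ -0.0004. (PNT ⟺ this sum → 0 as n → ∞.)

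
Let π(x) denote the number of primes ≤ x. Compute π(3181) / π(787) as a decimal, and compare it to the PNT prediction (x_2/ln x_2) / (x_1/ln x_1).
π(3181)/π(787) = 450/138 ≈ 3.2609;  PNT prediction ≈ 3.3419.

π(787) = 138 and π(3181) = 450, so π(3181)/π(787) ≈ 3.2609. The PNT-predicted ratio is (3181/ln(3181)) / (787/ln(787)) ≈ 3.3419. The two agree to within a few percent, as expected.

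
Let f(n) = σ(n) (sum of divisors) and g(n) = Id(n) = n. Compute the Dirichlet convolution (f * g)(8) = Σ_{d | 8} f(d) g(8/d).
(σ * Id)(8) = 49

Divisors of 8: [1, 2, 4, 8]. For each d | 8:
  d = 1: σ(1) · Id(8/1) = 1 · 8 = 8
  d = 2: σ(2) · Id(8/2) = 3 · 4 = 12
  d = 4: σ(4) · Id(8/4) = 7 · 2 = 14
  d = 8: σ(8) · Id(8/8) = 15 · 1 = 15
Summing: (σ * Id)(8) = 8 + 12 + 14 + 15 = 49.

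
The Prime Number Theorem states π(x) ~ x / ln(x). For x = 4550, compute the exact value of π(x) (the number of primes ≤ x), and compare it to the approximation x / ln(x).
π(4550) = 617;  x/ln(x) ≈ 540.20;  relative error ≈ 12.45%.

Directly count primes up to 4550: π(4550) = 617. The PNT approximation gives 4550/ln(4550) ≈ 4550/8.42288 ≈ 540.20. Relative error (π(x) − x/ln(x)) / π(x) ≈ 12.45%; the approximation is known to undercount slightly (Li(x) is a better estimate).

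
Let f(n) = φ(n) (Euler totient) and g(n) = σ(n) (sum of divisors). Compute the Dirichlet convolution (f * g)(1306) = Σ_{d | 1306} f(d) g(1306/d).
(φ * σ)(1306) = 5224

Divisors of 1306: [1, 2, 653, 1306]. For each d | 1306:
  d = 1: φ(1) · σ(1306/1) = 1 · 1962 = 1962
  d = 2: φ(2) · σ(1306/2) = 1 · 654 = 654
  d = 653: φ(653) · σ(1306/653) = 652 · 3 = 1956
  d = 1306: φ(1306) · σ(1306/1306) = 652 · 1 = 652
Summing: (φ * σ)(1306) = 1962 + 654 + 1956 + 652 = 5224.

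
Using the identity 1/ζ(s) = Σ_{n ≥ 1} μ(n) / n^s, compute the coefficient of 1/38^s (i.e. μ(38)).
μ(38) = 1

Factor n = 38 = 2 · 19. μ(n) = 0 if any exponent ≥ 2 (not squarefree); otherwise μ(n) = (−1)^{ω(n)} where ω(n) is the number of distinct prime factors. Applying: μ(38) = 1.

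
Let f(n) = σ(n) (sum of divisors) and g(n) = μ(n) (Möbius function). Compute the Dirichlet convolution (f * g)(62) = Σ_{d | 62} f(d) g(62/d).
(σ * μ)(62) = 62

Divisors of 62: [1, 2, 31, 62]. For each d | 62:
  d = 1: σ(1) · μ(62/1) = 1 · 1 = 1
  d = 2: σ(2) · μ(62/2) = 3 · -1 = -3
  d = 31: σ(31) · μ(62/31) = 32 · -1 = -32
  d = 62: σ(62) · μ(62/62) = 96 · 1 = 96
Summing: (σ * μ)(62) = 1 + -3 + -32 + 96 = 62.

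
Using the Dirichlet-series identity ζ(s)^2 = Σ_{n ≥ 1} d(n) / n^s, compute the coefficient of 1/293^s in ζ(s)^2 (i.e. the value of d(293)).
d(293) = 2

ζ(s)^2 = (Σ 1/m^s)(Σ 1/k^s). The coefficient of 1/n^s in the product is the number of ordered pairs (m, k) with mk = n, which equals d(n). For n = 293, divisors are [1, 293], so d(293) = 2.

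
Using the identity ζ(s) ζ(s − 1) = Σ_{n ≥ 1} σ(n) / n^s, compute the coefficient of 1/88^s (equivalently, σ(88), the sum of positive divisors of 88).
σ(88) = 180

In the product (Σ m^0/m^s)(Σ k / k^s) = Σ (Σ_{d | n} d) / n^s, the coefficient of 1/n^s is σ(n) = Σ_{d | n} d. For n = 88, divisors are [1, 2, 4, 8, 11, 22, 44, 88]; summing: σ(88) = 180.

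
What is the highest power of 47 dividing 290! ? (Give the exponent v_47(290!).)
v_47(290!) = 6

Legendre's formula: v_p(n!) = Σ_{k ≥ 1} ⌊n / p^k⌋. For p = 47, n = 290, the terms are:
  ⌊290/47^1⌋ = ⌊290/47⌋ = 6
(the next term ⌊290/47^2⌋ = 0, terminating the sum). Summing: v_47(290!) = 6 = 6.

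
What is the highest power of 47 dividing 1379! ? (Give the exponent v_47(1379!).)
v_47(1379!) = 29

Legendre's formula: v_p(n!) = Σ_{k ≥ 1} ⌊n / p^k⌋. For p = 47, n = 1379, the terms are:
  ⌊1379/47^1⌋ = ⌊1379/47⌋ = 29
(the next term ⌊1379/47^2⌋ = 0, terminating the sum). Summing: v_47(1379!) = 29 = 29.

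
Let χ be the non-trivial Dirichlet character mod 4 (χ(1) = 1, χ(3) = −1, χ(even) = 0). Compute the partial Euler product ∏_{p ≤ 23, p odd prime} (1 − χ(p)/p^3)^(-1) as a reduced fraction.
∏ = 177358697820836675/183046656872153088

The odd primes p ≤ 23 are [3, 5, 7, 11, 13, 17, 19, 23]. For each, χ(p) = 1 if p ≡ 1 mod 4, χ(p) = −1 if p ≡ 3 mod 4. Taking (1 − χ(p)/p^3)^(-1) = p^3/(p^3 − χ(p)): (1 − (-1)/3^3)^(-1) · (1 − (1)/5^3)^(-1) · (1 − (-1)/7^3)^(-1) · (1 − (-1)/11^3)^(-1) · (1 − (1)/13^3)^(-1) · (1 − (1)/17^3)^(-1) · (1 − (-1)/19^3)^(-1) · (1 − (-1)/23^3)^(-1) = 177358697820836675/183046656872153088.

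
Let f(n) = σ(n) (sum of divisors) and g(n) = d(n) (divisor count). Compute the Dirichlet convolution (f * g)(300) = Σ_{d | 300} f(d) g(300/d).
(σ * d)(300) = 4416

Divisors of 300: [1, 2, 3, 4, 5, 6, 10, 12, 15, 20, 25, 30, 50, 60, 75, 100, 150, 300]. For each d | 300:
  d = 1: σ(1) · d(300/1) = 1 · 18 = 18
  d = 2: σ(2) · d(300/2) = 3 · 12 = 36
  d = 3: σ(3) · d(300/3) = 4 · 9 = 36
  d = 4: σ(4) · d(300/4) = 7 · 6 = 42
  d = 5: σ(5) · d(300/5) = 6 · 12 = 72
  d = 6: σ(6) · d(300/6) = 12 · 6 = 72
  d = 10: σ(10) · d(300/10) = 18 · 8 = 144
  d = 12: σ(12) · d(300/12) = 28 · 3 = 84
  d = 15: σ(15) · d(300/15) = 24 · 6 = 144
  d = 20: σ(20) · d(300/20) = 42 · 4 = 168
  d = 25: σ(25) · d(300/25) = 31 · 6 = 186
  d = 30: σ(30) · d(300/30) = 72 · 4 = 288
  d = 50: σ(50) · d(300/50) = 93 · 4 = 372
  d = 60: σ(60) · d(300/60) = 168 · 2 = 336
  d = 75: σ(75) · d(300/75) = 124 · 3 = 372
  d = 100: σ(100) · d(300/100) = 217 · 2 = 434
  d = 150: σ(150) · d(300/150) = 372 · 2 = 744
  d = 300: σ(300) · d(300/300) = 868 · 1 = 868
Summing: (σ * d)(300) = 18 + 36 + 36 + 42 + 72 + 72 + 144 + 84 + 144 + 168 + 186 + 288 + 372 + 336 + 372 + 434 + 744 + 868 = 4416.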